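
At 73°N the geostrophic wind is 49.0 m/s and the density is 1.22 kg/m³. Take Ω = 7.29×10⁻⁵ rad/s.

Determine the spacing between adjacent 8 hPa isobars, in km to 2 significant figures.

Coriolis parameter at 73°N:
f = 2Ω sin φ = 2 × 7.29×10⁻⁵ × sin 73° = 1.39×10⁻⁴ s⁻¹
Geostrophic balance rearranged: |∂P/∂n| = f ρ V_g
|∂P/∂n| = 1.39×10⁻⁴ × 1.22 × 49.0 = 8.34×10⁻³ Pa/m
Isobar spacing: Δn = ΔP/|∂P/∂n| = 800 Pa / 8.34×10⁻³ Pa/m = 95980 m ≈ 96 km

96 km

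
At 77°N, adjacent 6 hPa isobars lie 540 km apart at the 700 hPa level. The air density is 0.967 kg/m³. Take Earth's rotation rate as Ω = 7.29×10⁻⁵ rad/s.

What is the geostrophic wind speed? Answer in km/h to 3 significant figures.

Coriolis parameter at 77°N:
f = 2Ω sin φ = 2 × 7.29×10⁻⁵ × sin 77° = 1.42×10⁻⁴ s⁻¹
Pressure gradient: |∂P/∂n| = 600 Pa / 540000 m = 1.11×10⁻³ Pa/m
Geostrophic balance (pressure-gradient force = Coriolis force):
V_g = (1/(fρ)) |∂P/∂n| = 1.11×10⁻³ / (1.42×10⁻⁴ × 0.967) = 8.09 m/s
Converting: 8.09 m/s × 3.6 = 29.1 km/h

29.1 km/h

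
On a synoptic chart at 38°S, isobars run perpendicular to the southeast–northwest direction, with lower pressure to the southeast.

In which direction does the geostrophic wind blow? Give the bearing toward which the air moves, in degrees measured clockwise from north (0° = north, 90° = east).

045°

The pressure-gradient force points toward the southeast (bearing 135°).
Geostrophic balance: in the Southern Hemisphere the Coriolis force deflects motion to the left, so the geostrophic wind blows 90° to the left of the pressure-gradient force (low pressure on the right).
Rotating 135° by 90° counterclockwise gives 045° — the wind blows toward the northeast.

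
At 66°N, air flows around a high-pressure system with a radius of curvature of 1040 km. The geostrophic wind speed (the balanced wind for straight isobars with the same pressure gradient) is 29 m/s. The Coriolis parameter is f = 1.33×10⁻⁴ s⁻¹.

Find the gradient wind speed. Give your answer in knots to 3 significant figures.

80.4 knots

Around a high, pressure-gradient force acts outward with centrifugal, so Coriolis balances both:
fV = (1/ρ)|∂P/∂n| + V²/R  →  V² − fR·V + fR·V_g = 0
With fR = 1.33×10⁻⁴ × 1040×10³ m = 138 m/s:
V = [fR − √((fR)² − 4 fR V_g)]/2 = [138 − √(138² − 4×138×29)]/2 = 41.4 m/s
Supergeostrophic (V > V_g = 29 m/s), as expected around a high.
Converting: 41.4 m/s × 1.944 = 80.4 knots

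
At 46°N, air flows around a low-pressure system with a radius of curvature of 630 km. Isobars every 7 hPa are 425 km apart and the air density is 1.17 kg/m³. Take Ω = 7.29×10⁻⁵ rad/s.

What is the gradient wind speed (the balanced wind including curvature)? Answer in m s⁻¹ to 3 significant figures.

11.4 m s⁻¹

Coriolis parameter at 46°N:
f = 2Ω sin φ = 2 × 7.29×10⁻⁵ × sin 46° = 1.05×10⁻⁴ s⁻¹
Pressure gradient: |∂P/∂n| = 700 Pa / 425000 m = 1.65×10⁻³ Pa/m
Geostrophic speed: V_g = |∂P/∂n|/(fρ) = 1.65×10⁻³/(1.05×10⁻⁴ × 1.17) = 13.4 m/s
Around a low, centrifugal force acts outward with Coriolis, so pressure-gradient force balances both:
(1/ρ)|∂P/∂n| = fV + V²/R  →  V² + fR·V − fR·V_g = 0
With fR = 1.05×10⁻⁴ × 630×10³ m = 66.1 m/s:
V = [−fR + √((fR)² + 4 fR V_g)]/2 = [−66.1 + √(66.1² + 4×66.1×13.4)]/2 = 11.4 m/s
Subgeostrophic (V < V_g = 13.4 m/s), as expected around a low.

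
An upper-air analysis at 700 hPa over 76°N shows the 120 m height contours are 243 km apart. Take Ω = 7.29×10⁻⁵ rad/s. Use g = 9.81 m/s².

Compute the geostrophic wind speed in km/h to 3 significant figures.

Coriolis parameter at 76°N:
f = 2Ω sin φ = 2 × 7.29×10⁻⁵ × sin 76° = 1.41×10⁻⁴ s⁻¹
Height gradient: |∂Z/∂n| = 120 m / 243000 m = 4.94×10⁻⁴
On a pressure surface, geostrophic balance gives V_g = (g/f)|∂Z/∂n|:
V_g = 9.81 × 4.94×10⁻⁴ / 1.41×10⁻⁴ = 34.2 m/s
Converting: 34.2 m/s × 3.6 = 123 km/h

123 km/h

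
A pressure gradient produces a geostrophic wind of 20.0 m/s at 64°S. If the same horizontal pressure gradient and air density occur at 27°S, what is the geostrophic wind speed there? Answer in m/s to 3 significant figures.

39.6 m/s

With the same pressure gradient and density, V_g ∝ 1/f ∝ 1/sin φ.
V₂ = V₁ · sin φ₁ / sin φ₂ = 20.0 × sin 64° / sin 27°
V₂ = 20.0 × 0.8988/0.4540 = 39.6 m/s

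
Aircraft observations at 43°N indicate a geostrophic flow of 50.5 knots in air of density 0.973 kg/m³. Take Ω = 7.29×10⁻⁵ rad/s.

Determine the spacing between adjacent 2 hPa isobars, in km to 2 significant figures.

Coriolis parameter at 43°N:
f = 2Ω sin φ = 2 × 7.29×10⁻⁵ × sin 43° = 9.94×10⁻⁵ s⁻¹
Wind speed in SI: 50.5 knots = 26.0 m/s
Geostrophic balance rearranged: |∂P/∂n| = f ρ V_g
|∂P/∂n| = 9.94×10⁻⁵ × 0.973 × 26.0 = 2.51×10⁻³ Pa/m
Isobar spacing: Δn = ΔP/|∂P/∂n| = 200 Pa / 2.51×10⁻³ Pa/m = 79570 m ≈ 80 km

80 km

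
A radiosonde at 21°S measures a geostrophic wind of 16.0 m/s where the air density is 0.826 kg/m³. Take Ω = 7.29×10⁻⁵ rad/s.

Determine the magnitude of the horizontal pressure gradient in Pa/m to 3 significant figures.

Coriolis parameter at 21°S:
f = 2Ω sin φ = 2 × 7.29×10⁻⁵ × sin 21° = 5.23×10⁻⁵ s⁻¹
Geostrophic balance rearranged: |∂P/∂n| = f ρ V_g
|∂P/∂n| = 5.23×10⁻⁵ × 0.826 × 16.0 = 6.91×10⁻⁴ Pa/m

6.91×10⁻⁴ Pa/m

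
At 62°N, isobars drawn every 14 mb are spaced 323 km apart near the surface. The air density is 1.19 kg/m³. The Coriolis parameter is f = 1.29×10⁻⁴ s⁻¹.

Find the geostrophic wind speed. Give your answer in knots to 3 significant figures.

54.9 knots

Pressure gradient: |∂P/∂n| = 1400 Pa / 323000 m = 4.33×10⁻³ Pa/m
Geostrophic balance (pressure-gradient force = Coriolis force):
V_g = (1/(fρ)) |∂P/∂n| = 4.33×10⁻³ / (1.29×10⁻⁴ × 1.19) = 28.2 m/s
Converting: 28.2 m/s × 1.944 = 54.9 knots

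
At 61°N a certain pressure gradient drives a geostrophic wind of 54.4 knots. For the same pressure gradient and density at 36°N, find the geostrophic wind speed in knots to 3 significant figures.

80.9 knots

With the same pressure gradient and density, V_g ∝ 1/f ∝ 1/sin φ.
V₂ = V₁ · sin φ₁ / sin φ₂ = 54.4 × sin 61° / sin 36°
V₂ = 54.4 × 0.8746/0.5878 = 80.9 knots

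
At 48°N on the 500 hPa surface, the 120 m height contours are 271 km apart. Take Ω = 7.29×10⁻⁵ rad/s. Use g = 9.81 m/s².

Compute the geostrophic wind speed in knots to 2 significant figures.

78 knots

Coriolis parameter at 48°N:
f = 2Ω sin φ = 2 × 7.29×10⁻⁵ × sin 48° = 1.08×10⁻⁴ s⁻¹
Height gradient: |∂Z/∂n| = 120 m / 271000 m = 4.43×10⁻⁴
On a pressure surface, geostrophic balance gives V_g = (g/f)|∂Z/∂n|:
V_g = 9.81 × 4.43×10⁻⁴ / 1.08×10⁻⁴ = 40.1 m/s
Converting: 40.1 m/s × 1.944 = 78 knots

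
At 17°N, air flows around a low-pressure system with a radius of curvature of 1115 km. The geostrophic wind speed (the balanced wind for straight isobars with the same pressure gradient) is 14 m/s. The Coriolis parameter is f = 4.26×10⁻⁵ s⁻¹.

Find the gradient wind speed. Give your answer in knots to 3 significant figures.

Around a low, centrifugal force acts outward with Coriolis, so pressure-gradient force balances both:
(1/ρ)|∂P/∂n| = fV + V²/R  →  V² + fR·V − fR·V_g = 0
With fR = 4.26×10⁻⁵ × 1115×10³ m = 47.5 m/s:
V = [−fR + √((fR)² + 4 fR V_g)]/2 = [−47.5 + √(47.5² + 4×47.5×14)]/2 = 11.3 m/s
Subgeostrophic (V < V_g = 14 m/s), as expected around a low.
Converting: 11.3 m/s × 1.944 = 22.0 knots

22.0 knots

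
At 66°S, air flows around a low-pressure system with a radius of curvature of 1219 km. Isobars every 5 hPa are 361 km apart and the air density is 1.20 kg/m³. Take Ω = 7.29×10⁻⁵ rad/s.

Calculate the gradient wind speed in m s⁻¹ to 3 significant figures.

Coriolis parameter at 66°S:
f = 2Ω sin φ = 2 × 7.29×10⁻⁵ × sin 66° = 1.33×10⁻⁴ s⁻¹
Pressure gradient: |∂P/∂n| = 500 Pa / 361000 m = 1.39×10⁻³ Pa/m
Geostrophic speed: V_g = |∂P/∂n|/(fρ) = 1.39×10⁻³/(1.33×10⁻⁴ × 1.20) = 8.67 m/s
Around a low, centrifugal force acts outward with Coriolis, so pressure-gradient force balances both:
(1/ρ)|∂P/∂n| = fV + V²/R  →  V² + fR·V − fR·V_g = 0
With fR = 1.33×10⁻⁴ × 1219×10³ m = 162 m/s:
V = [−fR + √((fR)² + 4 fR V_g)]/2 = [−162 + √(162² + 4×162×8.67)]/2 = 8.25 m/s
Subgeostrophic (V < V_g = 8.67 m/s), as expected around a low.

8.25 m s⁻¹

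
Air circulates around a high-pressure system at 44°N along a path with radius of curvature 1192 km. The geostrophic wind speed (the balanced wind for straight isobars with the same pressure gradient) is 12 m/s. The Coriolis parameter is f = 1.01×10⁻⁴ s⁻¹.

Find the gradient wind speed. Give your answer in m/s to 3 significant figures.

Around a high, pressure-gradient force acts outward with centrifugal, so Coriolis balances both:
fV = (1/ρ)|∂P/∂n| + V²/R  →  V² − fR·V + fR·V_g = 0
With fR = 1.01×10⁻⁴ × 1192×10³ m = 120 m/s:
V = [fR − √((fR)² − 4 fR V_g)]/2 = [120 − √(120² − 4×120×12)]/2 = 13.5 m/s
Supergeostrophic (V > V_g = 12 m/s), as expected around a high.

13.5 m/s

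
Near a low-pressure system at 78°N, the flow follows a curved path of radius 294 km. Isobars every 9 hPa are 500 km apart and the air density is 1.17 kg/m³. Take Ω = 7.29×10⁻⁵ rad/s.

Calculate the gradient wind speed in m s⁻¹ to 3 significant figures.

8.90 m s⁻¹

Coriolis parameter at 78°N:
f = 2Ω sin φ = 2 × 7.29×10⁻⁵ × sin 78° = 1.43×10⁻⁴ s⁻¹
Pressure gradient: |∂P/∂n| = 900 Pa / 500000 m = 1.80×10⁻³ Pa/m
Geostrophic speed: V_g = |∂P/∂n|/(fρ) = 1.80×10⁻³/(1.43×10⁻⁴ × 1.17) = 10.8 m/s
Around a low, centrifugal force acts outward with Coriolis, so pressure-gradient force balances both:
(1/ρ)|∂P/∂n| = fV + V²/R  →  V² + fR·V − fR·V_g = 0
With fR = 1.43×10⁻⁴ × 294×10³ m = 41.9 m/s:
V = [−fR + √((fR)² + 4 fR V_g)]/2 = [−41.9 + √(41.9² + 4×41.9×10.8)]/2 = 8.9 m/s
Subgeostrophic (V < V_g = 10.8 m/s), as expected around a low.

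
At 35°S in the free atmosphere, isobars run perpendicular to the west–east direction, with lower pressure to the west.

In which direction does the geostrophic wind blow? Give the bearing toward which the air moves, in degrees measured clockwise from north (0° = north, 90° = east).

180°

The pressure-gradient force points toward the west (bearing 270°).
Geostrophic balance: in the Southern Hemisphere the Coriolis force deflects motion to the left, so the geostrophic wind blows 90° to the left of the pressure-gradient force (low pressure on the right).
Rotating 270° by 90° counterclockwise gives 180° — the wind blows toward the south.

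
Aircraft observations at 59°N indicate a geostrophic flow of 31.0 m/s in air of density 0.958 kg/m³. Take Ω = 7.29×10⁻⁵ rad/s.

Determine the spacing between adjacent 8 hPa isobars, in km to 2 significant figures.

Coriolis parameter at 59°N:
f = 2Ω sin φ = 2 × 7.29×10⁻⁵ × sin 59° = 1.25×10⁻⁴ s⁻¹
Geostrophic balance rearranged: |∂P/∂n| = f ρ V_g
|∂P/∂n| = 1.25×10⁻⁴ × 0.958 × 31.0 = 3.71×10⁻³ Pa/m
Isobar spacing: Δn = ΔP/|∂P/∂n| = 800 Pa / 3.71×10⁻³ Pa/m = 215546 m ≈ 220 km

220 km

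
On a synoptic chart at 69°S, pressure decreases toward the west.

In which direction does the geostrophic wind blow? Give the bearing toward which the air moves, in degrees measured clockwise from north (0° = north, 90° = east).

180°

The pressure-gradient force points toward the west (bearing 270°).
Geostrophic balance: in the Southern Hemisphere the Coriolis force deflects motion to the left, so the geostrophic wind blows 90° to the left of the pressure-gradient force (low pressure on the right).
Rotating 270° by 90° counterclockwise gives 180° — the wind blows toward the south.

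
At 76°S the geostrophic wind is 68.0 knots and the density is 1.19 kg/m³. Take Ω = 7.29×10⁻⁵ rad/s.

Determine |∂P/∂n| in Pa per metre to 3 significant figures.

5.89×10⁻³ Pa/m

Coriolis parameter at 76°S:
f = 2Ω sin φ = 2 × 7.29×10⁻⁵ × sin 76° = 1.41×10⁻⁴ s⁻¹
Wind speed in SI: 68.0 knots = 35.0 m/s
Geostrophic balance rearranged: |∂P/∂n| = f ρ V_g
|∂P/∂n| = 1.41×10⁻⁴ × 1.19 × 35.0 = 5.89×10⁻³ Pa/m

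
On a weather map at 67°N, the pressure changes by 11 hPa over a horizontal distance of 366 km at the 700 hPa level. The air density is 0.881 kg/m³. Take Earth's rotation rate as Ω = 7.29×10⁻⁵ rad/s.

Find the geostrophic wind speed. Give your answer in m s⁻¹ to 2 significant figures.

25 m s⁻¹

Coriolis parameter at 67°N:
f = 2Ω sin φ = 2 × 7.29×10⁻⁵ × sin 67° = 1.34×10⁻⁴ s⁻¹
Pressure gradient: |∂P/∂n| = 1100 Pa / 366000 m = 3.01×10⁻³ Pa/m
Geostrophic balance (pressure-gradient force = Coriolis force):
V_g = (1/(fρ)) |∂P/∂n| = 3.01×10⁻³ / (1.34×10⁻⁴ × 0.881) = 25.4 m/s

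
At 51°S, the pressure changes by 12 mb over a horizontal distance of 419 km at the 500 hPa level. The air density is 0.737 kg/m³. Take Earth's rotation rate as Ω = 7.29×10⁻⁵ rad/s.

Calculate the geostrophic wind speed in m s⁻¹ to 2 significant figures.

34 m s⁻¹

Coriolis parameter at 51°S:
f = 2Ω sin φ = 2 × 7.29×10⁻⁵ × sin 51° = 1.13×10⁻⁴ s⁻¹
Pressure gradient: |∂P/∂n| = 1200 Pa / 419000 m = 2.86×10⁻³ Pa/m
Geostrophic balance (pressure-gradient force = Coriolis force):
V_g = (1/(fρ)) |∂P/∂n| = 2.86×10⁻³ / (1.13×10⁻⁴ × 0.737) = 34.3 m/s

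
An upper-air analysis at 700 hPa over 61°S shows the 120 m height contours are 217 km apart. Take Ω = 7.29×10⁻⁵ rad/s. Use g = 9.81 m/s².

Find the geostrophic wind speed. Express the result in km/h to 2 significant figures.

150 km/h

Coriolis parameter at 61°S:
f = 2Ω sin φ = 2 × 7.29×10⁻⁵ × sin 61° = 1.28×10⁻⁴ s⁻¹
Height gradient: |∂Z/∂n| = 120 m / 217000 m = 5.53×10⁻⁴
On a pressure surface, geostrophic balance gives V_g = (g/f)|∂Z/∂n|:
V_g = 9.81 × 5.53×10⁻⁴ / 1.28×10⁻⁴ = 42.5 m/s
Converting: 42.5 m/s × 3.6 = 150 km/h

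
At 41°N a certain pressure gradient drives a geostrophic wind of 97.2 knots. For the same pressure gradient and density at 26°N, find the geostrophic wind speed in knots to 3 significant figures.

With the same pressure gradient and density, V_g ∝ 1/f ∝ 1/sin φ.
V₂ = V₁ · sin φ₁ / sin φ₂ = 97.2 × sin 41° / sin 26°
V₂ = 97.2 × 0.6561/0.4384 = 145 knots

145 knots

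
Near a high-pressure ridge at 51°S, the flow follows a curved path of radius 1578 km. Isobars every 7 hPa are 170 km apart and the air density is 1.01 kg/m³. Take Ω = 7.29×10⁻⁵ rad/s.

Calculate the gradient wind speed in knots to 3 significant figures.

97.0 knots

Coriolis parameter at 51°S:
f = 2Ω sin φ = 2 × 7.29×10⁻⁵ × sin 51° = 1.13×10⁻⁴ s⁻¹
Pressure gradient: |∂P/∂n| = 700 Pa / 170000 m = 4.12×10⁻³ Pa/m
Geostrophic speed: V_g = |∂P/∂n|/(fρ) = 4.12×10⁻³/(1.13×10⁻⁴ × 1.01) = 36.0 m/s
Around a high, pressure-gradient force acts outward with centrifugal, so Coriolis balances both:
fV = (1/ρ)|∂P/∂n| + V²/R  →  V² − fR·V + fR·V_g = 0
With fR = 1.13×10⁻⁴ × 1578×10³ m = 179 m/s:
V = [fR − √((fR)² − 4 fR V_g)]/2 = [179 − √(179² − 4×179×36)]/2 = 49.9 m/s
Supergeostrophic (V > V_g = 36 m/s), as expected around a high.
Converting: 49.9 m/s × 1.944 = 97.0 knots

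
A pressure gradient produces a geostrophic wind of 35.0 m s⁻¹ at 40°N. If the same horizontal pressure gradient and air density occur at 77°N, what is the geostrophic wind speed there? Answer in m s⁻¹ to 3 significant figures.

23.1 m s⁻¹

With the same pressure gradient and density, V_g ∝ 1/f ∝ 1/sin φ.
V₂ = V₁ · sin φ₁ / sin φ₂ = 35.0 × sin 40° / sin 77°
V₂ = 35.0 × 0.6428/0.9744 = 23.1 m s⁻¹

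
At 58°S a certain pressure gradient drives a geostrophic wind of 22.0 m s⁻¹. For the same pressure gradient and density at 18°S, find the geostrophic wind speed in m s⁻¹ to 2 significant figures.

With the same pressure gradient and density, V_g ∝ 1/f ∝ 1/sin φ.
V₂ = V₁ · sin φ₁ / sin φ₂ = 22.0 × sin 58° / sin 18°
V₂ = 22.0 × 0.8480/0.3090 = 60 m s⁻¹

60 m s⁻¹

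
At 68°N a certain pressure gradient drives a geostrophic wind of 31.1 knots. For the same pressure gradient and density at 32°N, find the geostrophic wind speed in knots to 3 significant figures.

54.4 knots

With the same pressure gradient and density, V_g ∝ 1/f ∝ 1/sin φ.
V₂ = V₁ · sin φ₁ / sin φ₂ = 31.1 × sin 68° / sin 32°
V₂ = 31.1 × 0.9272/0.5299 = 54.4 knots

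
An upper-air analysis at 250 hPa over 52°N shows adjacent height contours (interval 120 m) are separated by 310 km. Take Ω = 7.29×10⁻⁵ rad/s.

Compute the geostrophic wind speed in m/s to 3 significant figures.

33.1 m/s

Coriolis parameter at 52°N:
f = 2Ω sin φ = 2 × 7.29×10⁻⁵ × sin 52° = 1.15×10⁻⁴ s⁻¹
Height gradient: |∂Z/∂n| = 120 m / 310000 m = 3.87×10⁻⁴
On a pressure surface, geostrophic balance gives V_g = (g/f)|∂Z/∂n|:
V_g = 9.81 × 3.87×10⁻⁴ / 1.15×10⁻⁴ = 33.1 m/s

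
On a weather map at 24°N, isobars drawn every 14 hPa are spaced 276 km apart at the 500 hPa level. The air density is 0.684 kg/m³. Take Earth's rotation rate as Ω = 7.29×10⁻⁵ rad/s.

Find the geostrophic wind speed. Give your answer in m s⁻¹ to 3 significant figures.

125 m s⁻¹

Coriolis parameter at 24°N:
f = 2Ω sin φ = 2 × 7.29×10⁻⁵ × sin 24° = 5.93×10⁻⁵ s⁻¹
Pressure gradient: |∂P/∂n| = 1400 Pa / 276000 m = 5.07×10⁻³ Pa/m
Geostrophic balance (pressure-gradient force = Coriolis force):
V_g = (1/(fρ)) |∂P/∂n| = 5.07×10⁻³ / (5.93×10⁻⁵ × 0.684) = 125 m/s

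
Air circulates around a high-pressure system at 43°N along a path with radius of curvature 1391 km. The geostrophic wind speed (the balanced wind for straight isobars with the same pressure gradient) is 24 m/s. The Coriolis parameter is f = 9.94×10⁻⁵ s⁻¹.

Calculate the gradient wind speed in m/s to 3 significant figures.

30.9 m/s

Around a high, pressure-gradient force acts outward with centrifugal, so Coriolis balances both:
fV = (1/ρ)|∂P/∂n| + V²/R  →  V² − fR·V + fR·V_g = 0
With fR = 9.94×10⁻⁵ × 1391×10³ m = 138 m/s:
V = [fR − √((fR)² − 4 fR V_g)]/2 = [138 − √(138² − 4×138×24)]/2 = 30.9 m/s
Supergeostrophic (V > V_g = 24 m/s), as expected around a high.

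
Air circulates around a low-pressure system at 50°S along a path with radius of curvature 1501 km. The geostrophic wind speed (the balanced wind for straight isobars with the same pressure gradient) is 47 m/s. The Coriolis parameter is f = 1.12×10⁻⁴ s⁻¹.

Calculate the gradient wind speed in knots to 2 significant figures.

74 knots

Around a low, centrifugal force acts outward with Coriolis, so pressure-gradient force balances both:
(1/ρ)|∂P/∂n| = fV + V²/R  →  V² + fR·V − fR·V_g = 0
With fR = 1.12×10⁻⁴ × 1501×10³ m = 168 m/s:
V = [−fR + √((fR)² + 4 fR V_g)]/2 = [−168 + √(168² + 4×168×47)]/2 = 38.3 m/s
Subgeostrophic (V < V_g = 47 m/s), as expected around a low.
Converting: 38.3 m/s × 1.944 = 74 knots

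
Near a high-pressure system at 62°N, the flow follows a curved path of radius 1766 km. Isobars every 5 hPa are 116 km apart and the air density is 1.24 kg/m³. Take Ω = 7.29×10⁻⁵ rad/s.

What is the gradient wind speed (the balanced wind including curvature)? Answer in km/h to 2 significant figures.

Coriolis parameter at 62°N:
f = 2Ω sin φ = 2 × 7.29×10⁻⁵ × sin 62° = 1.29×10⁻⁴ s⁻¹
Pressure gradient: |∂P/∂n| = 500 Pa / 116000 m = 4.31×10⁻³ Pa/m
Geostrophic speed: V_g = |∂P/∂n|/(fρ) = 4.31×10⁻³/(1.29×10⁻⁴ × 1.24) = 27.0 m/s
Around a high, pressure-gradient force acts outward with centrifugal, so Coriolis balances both:
fV = (1/ρ)|∂P/∂n| + V²/R  →  V² − fR·V + fR·V_g = 0
With fR = 1.29×10⁻⁴ × 1766×10³ m = 227 m/s:
V = [fR − √((fR)² − 4 fR V_g)]/2 = [227 − √(227² − 4×227×27)]/2 = 31.3 m/s
Supergeostrophic (V > V_g = 27 m/s), as expected around a high.
Converting: 31.3 m/s × 3.6 = 110 km/h

110 km/h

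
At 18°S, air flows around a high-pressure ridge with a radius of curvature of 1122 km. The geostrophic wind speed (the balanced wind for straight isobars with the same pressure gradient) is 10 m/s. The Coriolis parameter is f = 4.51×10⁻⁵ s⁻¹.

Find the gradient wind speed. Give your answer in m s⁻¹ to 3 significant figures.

13.7 m s⁻¹

Around a high, pressure-gradient force acts outward with centrifugal, so Coriolis balances both:
fV = (1/ρ)|∂P/∂n| + V²/R  →  V² − fR·V + fR·V_g = 0
With fR = 4.51×10⁻⁵ × 1122×10³ m = 50.6 m/s:
V = [fR − √((fR)² − 4 fR V_g)]/2 = [50.6 − √(50.6² − 4×50.6×10)]/2 = 13.7 m/s
Supergeostrophic (V > V_g = 10 m/s), as expected around a high.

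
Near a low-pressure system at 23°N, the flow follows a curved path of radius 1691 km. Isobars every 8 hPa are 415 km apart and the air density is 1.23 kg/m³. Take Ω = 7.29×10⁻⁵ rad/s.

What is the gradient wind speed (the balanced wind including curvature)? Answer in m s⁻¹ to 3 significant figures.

Coriolis parameter at 23°N:
f = 2Ω sin φ = 2 × 7.29×10⁻⁵ × sin 23° = 5.70×10⁻⁵ s⁻¹
Pressure gradient: |∂P/∂n| = 800 Pa / 415000 m = 1.93×10⁻³ Pa/m
Geostrophic speed: V_g = |∂P/∂n|/(fρ) = 1.93×10⁻³/(5.70×10⁻⁵ × 1.23) = 27.5 m/s
Around a low, centrifugal force acts outward with Coriolis, so pressure-gradient force balances both:
(1/ρ)|∂P/∂n| = fV + V²/R  →  V² + fR·V − fR·V_g = 0
With fR = 5.70×10⁻⁵ × 1691×10³ m = 96.3 m/s:
V = [−fR + √((fR)² + 4 fR V_g)]/2 = [−96.3 + √(96.3² + 4×96.3×27.5)]/2 = 22.3 m/s
Subgeostrophic (V < V_g = 27.5 m/s), as expected around a low.

22.3 m s⁻¹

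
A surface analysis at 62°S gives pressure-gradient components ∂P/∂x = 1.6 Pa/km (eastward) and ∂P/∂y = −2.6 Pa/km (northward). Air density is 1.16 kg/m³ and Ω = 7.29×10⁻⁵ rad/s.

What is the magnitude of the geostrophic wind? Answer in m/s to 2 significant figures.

Coriolis parameter at 62°S:
f = 2Ω sin φ = 2 × 7.29×10⁻⁵ × sin 62° = 1.29×10⁻⁴ s⁻¹
In the Southern Hemisphere f is negative: f = −1.29×10⁻⁴ s⁻¹.
Component geostrophic relations (x east, y north):
u_g = −(1/(fρ)) ∂P/∂y,  v_g = (1/(fρ)) ∂P/∂x
u_g = −(−2.6×10⁻³)/(−1.29×10⁻⁴ × 1.16) = −17.4 m/s;  v_g = (1.6×10⁻³)/(−1.29×10⁻⁴ × 1.16) = −10.7 m/s
|V_g| = √(u_g² + v_g²) = 20.4 m/s

20 m/s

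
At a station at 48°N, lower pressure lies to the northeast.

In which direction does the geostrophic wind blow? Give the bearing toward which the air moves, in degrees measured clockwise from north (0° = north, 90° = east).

The pressure-gradient force points toward the northeast (bearing 045°).
Geostrophic balance: in the Northern Hemisphere the Coriolis force deflects motion to the right, so the geostrophic wind blows 90° to the right of the pressure-gradient force (low pressure on the left).
Rotating 045° by 90° clockwise gives 135° — the wind blows toward the southeast.

135°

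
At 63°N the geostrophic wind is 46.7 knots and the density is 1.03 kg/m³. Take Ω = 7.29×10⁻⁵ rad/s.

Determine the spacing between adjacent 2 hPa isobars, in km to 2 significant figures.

62 km

Coriolis parameter at 63°N:
f = 2Ω sin φ = 2 × 7.29×10⁻⁵ × sin 63° = 1.30×10⁻⁴ s⁻¹
Wind speed in SI: 46.7 knots = 24.0 m/s
Geostrophic balance rearranged: |∂P/∂n| = f ρ V_g
|∂P/∂n| = 1.30×10⁻⁴ × 1.03 × 24.0 = 3.21×10⁻³ Pa/m
Isobar spacing: Δn = ΔP/|∂P/∂n| = 200 Pa / 3.21×10⁻³ Pa/m = 62216 m ≈ 62 km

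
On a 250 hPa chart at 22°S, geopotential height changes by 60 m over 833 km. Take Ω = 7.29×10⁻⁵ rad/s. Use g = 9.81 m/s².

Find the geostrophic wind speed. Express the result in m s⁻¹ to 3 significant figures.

Coriolis parameter at 22°S:
f = 2Ω sin φ = 2 × 7.29×10⁻⁵ × sin 22° = 5.46×10⁻⁵ s⁻¹
Height gradient: |∂Z/∂n| = 60 m / 833000 m = 7.20×10⁻⁵
On a pressure surface, geostrophic balance gives V_g = (g/f)|∂Z/∂n|:
V_g = 9.81 × 7.20×10⁻⁵ / 5.46×10⁻⁵ = 12.9 m/s

12.9 m s⁻¹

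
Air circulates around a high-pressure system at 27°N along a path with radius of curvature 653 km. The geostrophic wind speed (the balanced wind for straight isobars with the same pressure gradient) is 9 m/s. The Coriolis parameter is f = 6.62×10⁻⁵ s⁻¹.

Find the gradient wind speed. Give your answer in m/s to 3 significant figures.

12.8 m/s

Around a high, pressure-gradient force acts outward with centrifugal, so Coriolis balances both:
fV = (1/ρ)|∂P/∂n| + V²/R  →  V² − fR·V + fR·V_g = 0
With fR = 6.62×10⁻⁵ × 653×10³ m = 43.2 m/s:
V = [fR − √((fR)² − 4 fR V_g)]/2 = [43.2 − √(43.2² − 4×43.2×9)]/2 = 12.8 m/s
Supergeostrophic (V > V_g = 9 m/s), as expected around a high.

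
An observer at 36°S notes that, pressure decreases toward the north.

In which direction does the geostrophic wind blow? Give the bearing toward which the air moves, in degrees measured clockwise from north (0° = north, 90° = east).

The pressure-gradient force points toward the north (bearing 000°).
Geostrophic balance: in the Southern Hemisphere the Coriolis force deflects motion to the left, so the geostrophic wind blows 90° to the left of the pressure-gradient force (low pressure on the right).
Rotating 000° by 90° counterclockwise gives 270° — the wind blows toward the west.

270°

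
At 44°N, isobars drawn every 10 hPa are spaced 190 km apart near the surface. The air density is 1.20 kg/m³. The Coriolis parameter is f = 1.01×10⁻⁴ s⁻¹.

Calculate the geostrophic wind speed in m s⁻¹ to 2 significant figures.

Pressure gradient: |∂P/∂n| = 1000 Pa / 190000 m = 5.26×10⁻³ Pa/m
Geostrophic balance (pressure-gradient force = Coriolis force):
V_g = (1/(fρ)) |∂P/∂n| = 5.26×10⁻³ / (1.01×10⁻⁴ × 1.20) = 43.4 m/s

43 m s⁻¹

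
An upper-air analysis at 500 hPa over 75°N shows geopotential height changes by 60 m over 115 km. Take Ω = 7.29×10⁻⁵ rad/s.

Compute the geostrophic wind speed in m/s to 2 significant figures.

36 m/s

Coriolis parameter at 75°N:
f = 2Ω sin φ = 2 × 7.29×10⁻⁵ × sin 75° = 1.41×10⁻⁴ s⁻¹
Height gradient: |∂Z/∂n| = 60 m / 115000 m = 5.22×10⁻⁴
On a pressure surface, geostrophic balance gives V_g = (g/f)|∂Z/∂n|:
V_g = 9.81 × 5.22×10⁻⁴ / 1.41×10⁻⁴ = 36.3 m/s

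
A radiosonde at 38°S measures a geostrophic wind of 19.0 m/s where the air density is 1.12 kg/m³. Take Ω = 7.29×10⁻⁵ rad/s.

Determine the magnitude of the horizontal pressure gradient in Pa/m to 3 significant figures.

1.91×10⁻³ Pa/m

Coriolis parameter at 38°S:
f = 2Ω sin φ = 2 × 7.29×10⁻⁵ × sin 38° = 8.98×10⁻⁵ s⁻¹
Geostrophic balance rearranged: |∂P/∂n| = f ρ V_g
|∂P/∂n| = 8.98×10⁻⁵ × 1.12 × 19.0 = 1.91×10⁻³ Pa/m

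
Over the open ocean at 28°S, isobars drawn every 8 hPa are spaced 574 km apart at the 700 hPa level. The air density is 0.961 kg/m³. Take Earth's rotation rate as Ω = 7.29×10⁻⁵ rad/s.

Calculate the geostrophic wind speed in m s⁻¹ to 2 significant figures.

21 m s⁻¹

Coriolis parameter at 28°S:
f = 2Ω sin φ = 2 × 7.29×10⁻⁵ × sin 28° = 6.84×10⁻⁵ s⁻¹
Pressure gradient: |∂P/∂n| = 800 Pa / 574000 m = 1.39×10⁻³ Pa/m
Geostrophic balance (pressure-gradient force = Coriolis force):
V_g = (1/(fρ)) |∂P/∂n| = 1.39×10⁻³ / (6.84×10⁻⁵ × 0.961) = 21.2 m/s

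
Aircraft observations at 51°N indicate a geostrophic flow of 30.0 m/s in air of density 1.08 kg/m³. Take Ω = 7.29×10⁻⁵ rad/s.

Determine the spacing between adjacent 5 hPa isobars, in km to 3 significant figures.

136 km

Coriolis parameter at 51°N:
f = 2Ω sin φ = 2 × 7.29×10⁻⁵ × sin 51° = 1.13×10⁻⁴ s⁻¹
Geostrophic balance rearranged: |∂P/∂n| = f ρ V_g
|∂P/∂n| = 1.13×10⁻⁴ × 1.08 × 30.0 = 3.67×10⁻³ Pa/m
Isobar spacing: Δn = ΔP/|∂P/∂n| = 500 Pa / 3.67×10⁻³ Pa/m = 136196 m ≈ 136 km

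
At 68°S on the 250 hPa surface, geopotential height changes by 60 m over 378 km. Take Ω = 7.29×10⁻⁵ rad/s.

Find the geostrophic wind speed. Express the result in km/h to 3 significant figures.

Coriolis parameter at 68°S:
f = 2Ω sin φ = 2 × 7.29×10⁻⁵ × sin 68° = 1.35×10⁻⁴ s⁻¹
Height gradient: |∂Z/∂n| = 60 m / 378000 m = 1.59×10⁻⁴
On a pressure surface, geostrophic balance gives V_g = (g/f)|∂Z/∂n|:
V_g = 9.81 × 1.59×10⁻⁴ / 1.35×10⁻⁴ = 11.5 m/s
Converting: 11.5 m/s × 3.6 = 41.5 km/h

41.5 km/h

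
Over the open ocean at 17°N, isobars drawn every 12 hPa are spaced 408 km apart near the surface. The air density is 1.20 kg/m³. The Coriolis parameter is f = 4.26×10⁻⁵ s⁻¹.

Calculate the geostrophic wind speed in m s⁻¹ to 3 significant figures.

57.5 m s⁻¹

Pressure gradient: |∂P/∂n| = 1200 Pa / 408000 m = 2.94×10⁻³ Pa/m
Geostrophic balance (pressure-gradient force = Coriolis force):
V_g = (1/(fρ)) |∂P/∂n| = 2.94×10⁻³ / (4.26×10⁻⁵ × 1.20) = 57.5 m/s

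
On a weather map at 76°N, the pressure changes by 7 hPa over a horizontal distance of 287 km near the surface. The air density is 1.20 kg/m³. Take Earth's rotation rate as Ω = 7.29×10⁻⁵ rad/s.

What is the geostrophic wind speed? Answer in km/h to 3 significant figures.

Coriolis parameter at 76°N:
f = 2Ω sin φ = 2 × 7.29×10⁻⁵ × sin 76° = 1.41×10⁻⁴ s⁻¹
Pressure gradient: |∂P/∂n| = 700 Pa / 287000 m = 2.44×10⁻³ Pa/m
Geostrophic balance (pressure-gradient force = Coriolis force):
V_g = (1/(fρ)) |∂P/∂n| = 2.44×10⁻³ / (1.41×10⁻⁴ × 1.20) = 14.4 m/s
Converting: 14.4 m/s × 3.6 = 51.7 km/h

51.7 km/h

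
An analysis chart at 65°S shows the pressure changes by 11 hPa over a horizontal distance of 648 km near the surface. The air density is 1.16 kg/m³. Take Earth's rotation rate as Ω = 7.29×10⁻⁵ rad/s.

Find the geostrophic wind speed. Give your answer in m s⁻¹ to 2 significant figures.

Coriolis parameter at 65°S:
f = 2Ω sin φ = 2 × 7.29×10⁻⁵ × sin 65° = 1.32×10⁻⁴ s⁻¹
Pressure gradient: |∂P/∂n| = 1100 Pa / 648000 m = 1.70×10⁻³ Pa/m
Geostrophic balance (pressure-gradient force = Coriolis force):
V_g = (1/(fρ)) |∂P/∂n| = 1.70×10⁻³ / (1.32×10⁻⁴ × 1.16) = 11.1 m/s

11 m s⁻¹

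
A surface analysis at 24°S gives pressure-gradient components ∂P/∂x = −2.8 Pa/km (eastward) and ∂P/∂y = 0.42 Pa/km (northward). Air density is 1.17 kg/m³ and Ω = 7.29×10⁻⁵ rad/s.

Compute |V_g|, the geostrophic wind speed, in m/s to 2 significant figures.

Coriolis parameter at 24°S:
f = 2Ω sin φ = 2 × 7.29×10⁻⁵ × sin 24° = 5.93×10⁻⁵ s⁻¹
In the Southern Hemisphere f is negative: f = −5.93×10⁻⁵ s⁻¹.
Component geostrophic relations (x east, y north):
u_g = −(1/(fρ)) ∂P/∂y,  v_g = (1/(fρ)) ∂P/∂x
u_g = −(0.42×10⁻³)/(−5.93×10⁻⁵ × 1.17) = 6.05 m/s;  v_g = (−2.8×10⁻³)/(−5.93×10⁻⁵ × 1.17) = 40.4 m/s
|V_g| = √(u_g² + v_g²) = 40.8 m/s

41 m/s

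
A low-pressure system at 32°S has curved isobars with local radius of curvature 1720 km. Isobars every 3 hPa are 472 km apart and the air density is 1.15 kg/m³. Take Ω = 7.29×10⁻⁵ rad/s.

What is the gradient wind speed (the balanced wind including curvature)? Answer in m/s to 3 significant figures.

6.80 m/s

Coriolis parameter at 32°S:
f = 2Ω sin φ = 2 × 7.29×10⁻⁵ × sin 32° = 7.73×10⁻⁵ s⁻¹
Pressure gradient: |∂P/∂n| = 300 Pa / 472000 m = 6.36×10⁻⁴ Pa/m
Geostrophic speed: V_g = |∂P/∂n|/(fρ) = 6.36×10⁻⁴/(7.73×10⁻⁵ × 1.15) = 7.15 m/s
Around a low, centrifugal force acts outward with Coriolis, so pressure-gradient force balances both:
(1/ρ)|∂P/∂n| = fV + V²/R  →  V² + fR·V − fR·V_g = 0
With fR = 7.73×10⁻⁵ × 1720×10³ m = 133 m/s:
V = [−fR + √((fR)² + 4 fR V_g)]/2 = [−133 + √(133² + 4×133×7.15)]/2 = 6.8 m/s
Subgeostrophic (V < V_g = 7.15 m/s), as expected around a low.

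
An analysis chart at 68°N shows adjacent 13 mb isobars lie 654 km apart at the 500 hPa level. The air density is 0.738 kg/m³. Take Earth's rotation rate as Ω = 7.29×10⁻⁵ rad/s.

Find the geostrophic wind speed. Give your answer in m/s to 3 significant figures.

Coriolis parameter at 68°N:
f = 2Ω sin φ = 2 × 7.29×10⁻⁵ × sin 68° = 1.35×10⁻⁴ s⁻¹
Pressure gradient: |∂P/∂n| = 1300 Pa / 654000 m = 1.99×10⁻³ Pa/m
Geostrophic balance (pressure-gradient force = Coriolis force):
V_g = (1/(fρ)) |∂P/∂n| = 1.99×10⁻³ / (1.35×10⁻⁴ × 0.738) = 19.9 m/s

19.9 m/s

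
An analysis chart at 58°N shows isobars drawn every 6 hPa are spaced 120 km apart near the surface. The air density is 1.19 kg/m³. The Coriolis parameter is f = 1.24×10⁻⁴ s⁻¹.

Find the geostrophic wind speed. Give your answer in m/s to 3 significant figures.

Pressure gradient: |∂P/∂n| = 600 Pa / 120000 m = 5.00×10⁻³ Pa/m
Geostrophic balance (pressure-gradient force = Coriolis force):
V_g = (1/(fρ)) |∂P/∂n| = 5.00×10⁻³ / (1.24×10⁻⁴ × 1.19) = 33.9 m/s

33.9 m/s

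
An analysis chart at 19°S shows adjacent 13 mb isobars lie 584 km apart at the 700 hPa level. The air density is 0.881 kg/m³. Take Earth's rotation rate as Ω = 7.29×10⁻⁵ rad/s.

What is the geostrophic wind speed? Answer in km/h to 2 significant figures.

190 km/h

Coriolis parameter at 19°S:
f = 2Ω sin φ = 2 × 7.29×10⁻⁵ × sin 19° = 4.75×10⁻⁵ s⁻¹
Pressure gradient: |∂P/∂n| = 1300 Pa / 584000 m = 2.23×10⁻³ Pa/m
Geostrophic balance (pressure-gradient force = Coriolis force):
V_g = (1/(fρ)) |∂P/∂n| = 2.23×10⁻³ / (4.75×10⁻⁵ × 0.881) = 53.2 m/s
Converting: 53.2 m/s × 3.6 = 190 km/h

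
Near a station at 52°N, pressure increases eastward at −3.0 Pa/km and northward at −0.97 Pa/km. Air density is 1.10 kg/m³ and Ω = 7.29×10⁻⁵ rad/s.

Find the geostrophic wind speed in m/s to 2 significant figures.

Coriolis parameter at 52°N:
f = 2Ω sin φ = 2 × 7.29×10⁻⁵ × sin 52° = 1.15×10⁻⁴ s⁻¹
Component geostrophic relations (x east, y north):
u_g = −(1/(fρ)) ∂P/∂y,  v_g = (1/(fρ)) ∂P/∂x
u_g = −(−0.97×10⁻³)/(1.15×10⁻⁴ × 1.10) = 7.68 m/s;  v_g = (−3.0×10⁻³)/(1.15×10⁻⁴ × 1.10) = −23.7 m/s
|V_g| = √(u_g² + v_g²) = 24.9 m/s

25 m/s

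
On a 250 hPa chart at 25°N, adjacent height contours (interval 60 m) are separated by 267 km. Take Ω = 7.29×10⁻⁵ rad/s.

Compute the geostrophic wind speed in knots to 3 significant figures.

Coriolis parameter at 25°N:
f = 2Ω sin φ = 2 × 7.29×10⁻⁵ × sin 25° = 6.16×10⁻⁵ s⁻¹
Height gradient: |∂Z/∂n| = 60 m / 267000 m = 2.25×10⁻⁴
On a pressure surface, geostrophic balance gives V_g = (g/f)|∂Z/∂n|:
V_g = 9.81 × 2.25×10⁻⁴ / 6.16×10⁻⁵ = 35.8 m/s
Converting: 35.8 m/s × 1.944 = 69.5 knots

69.5 knots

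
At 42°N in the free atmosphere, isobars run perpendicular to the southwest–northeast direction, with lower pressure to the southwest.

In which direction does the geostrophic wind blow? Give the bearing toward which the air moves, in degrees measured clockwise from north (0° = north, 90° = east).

315°

The pressure-gradient force points toward the southwest (bearing 225°).
Geostrophic balance: in the Northern Hemisphere the Coriolis force deflects motion to the right, so the geostrophic wind blows 90° to the right of the pressure-gradient force (low pressure on the left).
Rotating 225° by 90° clockwise gives 315° — the wind blows toward the northwest.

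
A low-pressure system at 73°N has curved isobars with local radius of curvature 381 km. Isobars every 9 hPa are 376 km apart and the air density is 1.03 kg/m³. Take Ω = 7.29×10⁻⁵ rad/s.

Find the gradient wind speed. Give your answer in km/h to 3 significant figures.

48.0 km/h

Coriolis parameter at 73°N:
f = 2Ω sin φ = 2 × 7.29×10⁻⁵ × sin 73° = 1.39×10⁻⁴ s⁻¹
Pressure gradient: |∂P/∂n| = 900 Pa / 376000 m = 2.39×10⁻³ Pa/m
Geostrophic speed: V_g = |∂P/∂n|/(fρ) = 2.39×10⁻³/(1.39×10⁻⁴ × 1.03) = 16.7 m/s
Around a low, centrifugal force acts outward with Coriolis, so pressure-gradient force balances both:
(1/ρ)|∂P/∂n| = fV + V²/R  →  V² + fR·V − fR·V_g = 0
With fR = 1.39×10⁻⁴ × 381×10³ m = 53.1 m/s:
V = [−fR + √((fR)² + 4 fR V_g)]/2 = [−53.1 + √(53.1² + 4×53.1×16.7)]/2 = 13.3 m/s
Subgeostrophic (V < V_g = 16.7 m/s), as expected around a low.
Converting: 13.3 m/s × 3.6 = 48.0 km/h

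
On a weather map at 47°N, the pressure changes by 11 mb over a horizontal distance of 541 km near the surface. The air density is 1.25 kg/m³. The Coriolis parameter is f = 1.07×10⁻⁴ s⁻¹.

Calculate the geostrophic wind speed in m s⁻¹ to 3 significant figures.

Pressure gradient: |∂P/∂n| = 1100 Pa / 541000 m = 2.03×10⁻³ Pa/m
Geostrophic balance (pressure-gradient force = Coriolis force):
V_g = (1/(fρ)) |∂P/∂n| = 2.03×10⁻³ / (1.07×10⁻⁴ × 1.25) = 15.2 m/s

15.2 m s⁻¹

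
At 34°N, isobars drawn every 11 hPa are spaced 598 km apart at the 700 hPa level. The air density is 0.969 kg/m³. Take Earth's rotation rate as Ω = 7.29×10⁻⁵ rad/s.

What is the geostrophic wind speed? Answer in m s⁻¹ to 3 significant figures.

Coriolis parameter at 34°N:
f = 2Ω sin φ = 2 × 7.29×10⁻⁵ × sin 34° = 8.15×10⁻⁵ s⁻¹
Pressure gradient: |∂P/∂n| = 1100 Pa / 598000 m = 1.84×10⁻³ Pa/m
Geostrophic balance (pressure-gradient force = Coriolis force):
V_g = (1/(fρ)) |∂P/∂n| = 1.84×10⁻³ / (8.15×10⁻⁵ × 0.969) = 23.3 m/s

23.3 m s⁻¹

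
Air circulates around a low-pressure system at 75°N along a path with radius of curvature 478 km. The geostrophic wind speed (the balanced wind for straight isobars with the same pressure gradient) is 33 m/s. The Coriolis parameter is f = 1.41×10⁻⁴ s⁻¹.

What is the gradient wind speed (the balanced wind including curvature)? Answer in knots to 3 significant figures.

47.2 knots

Around a low, centrifugal force acts outward with Coriolis, so pressure-gradient force balances both:
(1/ρ)|∂P/∂n| = fV + V²/R  →  V² + fR·V − fR·V_g = 0
With fR = 1.41×10⁻⁴ × 478×10³ m = 67.4 m/s:
V = [−fR + √((fR)² + 4 fR V_g)]/2 = [−67.4 + √(67.4² + 4×67.4×33)]/2 = 24.3 m/s
Subgeostrophic (V < V_g = 33 m/s), as expected around a low.
Converting: 24.3 m/s × 1.944 = 47.2 knots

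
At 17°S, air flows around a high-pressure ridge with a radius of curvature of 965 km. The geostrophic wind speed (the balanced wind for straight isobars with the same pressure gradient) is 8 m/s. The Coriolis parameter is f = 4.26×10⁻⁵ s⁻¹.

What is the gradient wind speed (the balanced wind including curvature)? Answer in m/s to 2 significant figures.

Around a high, pressure-gradient force acts outward with centrifugal, so Coriolis balances both:
fV = (1/ρ)|∂P/∂n| + V²/R  →  V² − fR·V + fR·V_g = 0
With fR = 4.26×10⁻⁵ × 965×10³ m = 41.1 m/s:
V = [fR − √((fR)² − 4 fR V_g)]/2 = [41.1 − √(41.1² − 4×41.1×8)]/2 = 10.9 m/s
Supergeostrophic (V > V_g = 8 m/s), as expected around a high.

11 m/s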